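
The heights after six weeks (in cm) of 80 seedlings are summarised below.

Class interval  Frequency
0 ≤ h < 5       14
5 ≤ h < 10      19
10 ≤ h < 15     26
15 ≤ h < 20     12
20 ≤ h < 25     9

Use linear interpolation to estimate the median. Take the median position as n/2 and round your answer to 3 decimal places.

11.346

Cumulative frequencies: 14, 33, 59, 71, 80
n = 80; position = n/2 = 40.
This falls in the class 10 ≤ h < 15: L = 10, F = 33, f = 26, h = 5.
Median ≈ 10 + ((40 − 33) / 26) × 5 = 11.3462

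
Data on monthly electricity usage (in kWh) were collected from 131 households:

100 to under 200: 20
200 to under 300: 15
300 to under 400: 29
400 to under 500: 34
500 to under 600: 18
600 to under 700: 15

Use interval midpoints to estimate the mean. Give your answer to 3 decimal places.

Midpoints: 150, 250, 350, 450, 550, 650
Σfm = 20×150 + 15×250 + 29×350 + 34×450 + 18×550 + 15×650 = 51850
n = Σf = 131
Mean = 51850 / 131 = 395.8015

395.802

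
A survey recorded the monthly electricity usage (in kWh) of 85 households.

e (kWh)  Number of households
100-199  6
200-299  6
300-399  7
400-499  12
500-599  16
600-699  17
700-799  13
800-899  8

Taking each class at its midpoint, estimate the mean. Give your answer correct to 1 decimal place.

548.3

Midpoints: 149.5, 249.5, 349.5, 449.5, 549.5, 649.5, 749.5, 849.5
Σfm = 6×149.5 + 6×249.5 + 7×349.5 + 12×449.5 + 16×549.5 + 17×649.5 + 13×749.5 + 8×849.5 = 46607.5
n = Σf = 85
Mean = 46607.5 / 85 = 548.3235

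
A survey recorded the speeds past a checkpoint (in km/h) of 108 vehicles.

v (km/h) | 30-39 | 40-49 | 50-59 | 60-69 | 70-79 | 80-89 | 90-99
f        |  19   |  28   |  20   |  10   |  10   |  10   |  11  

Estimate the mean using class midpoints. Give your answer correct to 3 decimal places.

58.019

Midpoints: 34.5, 44.5, 54.5, 64.5, 74.5, 84.5, 94.5
Σfm = 19×34.5 + 28×44.5 + 20×54.5 + 10×64.5 + 10×74.5 + 10×84.5 + 11×94.5 = 6266
n = Σf = 108
Mean = 6266 / 108 = 58.0185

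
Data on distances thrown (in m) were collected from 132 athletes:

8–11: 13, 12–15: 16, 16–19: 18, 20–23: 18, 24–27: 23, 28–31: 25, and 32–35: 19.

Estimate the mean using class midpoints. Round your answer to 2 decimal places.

Midpoints: 9.5, 13.5, 17.5, 21.5, 25.5, 29.5, 33.5
Σfm = 13×9.5 + 16×13.5 + 18×17.5 + 18×21.5 + 23×25.5 + 25×29.5 + 19×33.5 = 3002
n = Σf = 132
Mean = 3002 / 132 = 22.7424

22.74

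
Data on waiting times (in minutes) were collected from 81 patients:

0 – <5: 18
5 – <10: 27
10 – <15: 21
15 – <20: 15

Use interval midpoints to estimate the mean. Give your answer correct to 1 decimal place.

9.5

Midpoints: 2.5, 7.5, 12.5, 17.5
Σfm = 18×2.5 + 27×7.5 + 21×12.5 + 15×17.5 = 772.5
n = Σf = 81
Mean = 772.5 / 81 = 9.5370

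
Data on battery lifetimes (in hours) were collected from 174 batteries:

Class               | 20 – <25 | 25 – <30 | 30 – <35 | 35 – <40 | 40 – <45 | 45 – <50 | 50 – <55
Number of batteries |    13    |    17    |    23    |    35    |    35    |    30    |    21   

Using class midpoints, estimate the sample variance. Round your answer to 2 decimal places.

Midpoints: 22.5, 27.5, 32.5, 37.5, 42.5, 47.5, 52.5
n = 174, Σfm = 6835, mean = 39.2816
Σfm² = 281737.5
Σf(m − x̄)² = Σfm² − (Σfm)²/n = 281737.5 − 6835²/174 = 13247.7011
Sample variance = 13247.7011 / 173 = 76.5763

76.58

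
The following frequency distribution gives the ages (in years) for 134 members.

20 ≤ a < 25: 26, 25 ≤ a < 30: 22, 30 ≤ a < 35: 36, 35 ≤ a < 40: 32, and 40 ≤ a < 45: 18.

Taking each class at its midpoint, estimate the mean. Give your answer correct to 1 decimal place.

32.3

Midpoints: 22.5, 27.5, 32.5, 37.5, 42.5
Σfm = 26×22.5 + 22×27.5 + 36×32.5 + 32×37.5 + 18×42.5 = 4325
n = Σf = 134
Mean = 4325 / 134 = 32.2761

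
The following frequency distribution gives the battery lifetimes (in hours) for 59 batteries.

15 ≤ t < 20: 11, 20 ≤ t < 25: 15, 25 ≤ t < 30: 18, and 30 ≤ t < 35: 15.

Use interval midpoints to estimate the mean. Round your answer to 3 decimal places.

25.636

Midpoints: 17.5, 22.5, 27.5, 32.5
Σfm = 11×17.5 + 15×22.5 + 18×27.5 + 15×32.5 = 1512.5
n = Σf = 59
Mean = 1512.5 / 59 = 25.6356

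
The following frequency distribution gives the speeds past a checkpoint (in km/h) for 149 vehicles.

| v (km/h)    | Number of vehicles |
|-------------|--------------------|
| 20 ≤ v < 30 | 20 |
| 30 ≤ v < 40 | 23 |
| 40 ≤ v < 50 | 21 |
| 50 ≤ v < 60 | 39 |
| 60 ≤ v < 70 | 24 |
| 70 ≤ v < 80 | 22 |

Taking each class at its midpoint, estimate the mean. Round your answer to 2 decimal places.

Midpoints: 25, 35, 45, 55, 65, 75
Σfm = 20×25 + 23×35 + 21×45 + 39×55 + 24×65 + 22×75 = 7605
n = Σf = 149
Mean = 7605 / 149 = 51.0403

51.04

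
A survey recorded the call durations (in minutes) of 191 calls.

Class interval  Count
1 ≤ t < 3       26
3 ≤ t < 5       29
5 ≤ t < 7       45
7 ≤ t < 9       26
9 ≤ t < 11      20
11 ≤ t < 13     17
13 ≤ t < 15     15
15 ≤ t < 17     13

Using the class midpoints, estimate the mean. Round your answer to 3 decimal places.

Midpoints: 2, 4, 6, 8, 10, 12, 14, 16
Σfm = 26×2 + 29×4 + 45×6 + 26×8 + 20×10 + 17×12 + 15×14 + 13×16 = 1468
n = Σf = 191
Mean = 1468 / 191 = 7.6859

7.686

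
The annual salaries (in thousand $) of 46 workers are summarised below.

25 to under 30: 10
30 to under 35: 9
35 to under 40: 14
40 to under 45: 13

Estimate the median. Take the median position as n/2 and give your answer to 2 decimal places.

36.43

Cumulative frequencies: 10, 19, 33, 46
n = 46; position = n/2 = 23.
This falls in the class 35 to under 40: L = 35, F = 19, f = 14, h = 5.
Median ≈ 35 + ((23 − 19) / 14) × 5 = 36.4286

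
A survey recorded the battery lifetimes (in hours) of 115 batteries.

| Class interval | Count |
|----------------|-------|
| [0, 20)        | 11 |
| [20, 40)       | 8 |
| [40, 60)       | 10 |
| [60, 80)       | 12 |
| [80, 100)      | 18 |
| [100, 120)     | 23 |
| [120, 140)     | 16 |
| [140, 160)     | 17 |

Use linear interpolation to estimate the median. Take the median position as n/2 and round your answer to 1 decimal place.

Cumulative frequencies: 11, 19, 29, 41, 59, 82, 98, 115
n = 115; position = n/2 = 57.5.
This falls in the class [80, 100): L = 80, F = 41, f = 18, h = 20.
Median ≈ 80 + ((57.5 − 41) / 18) × 20 = 98.3333

98.3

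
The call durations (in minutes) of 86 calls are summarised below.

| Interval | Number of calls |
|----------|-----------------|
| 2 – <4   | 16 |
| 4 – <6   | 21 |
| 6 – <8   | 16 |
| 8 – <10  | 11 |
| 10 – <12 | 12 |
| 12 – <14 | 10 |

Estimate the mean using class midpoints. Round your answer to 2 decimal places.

7.28

Midpoints: 3, 5, 7, 9, 11, 13
Σfm = 16×3 + 21×5 + 16×7 + 11×9 + 12×11 + 10×13 = 626
n = Σf = 86
Mean = 626 / 86 = 7.2791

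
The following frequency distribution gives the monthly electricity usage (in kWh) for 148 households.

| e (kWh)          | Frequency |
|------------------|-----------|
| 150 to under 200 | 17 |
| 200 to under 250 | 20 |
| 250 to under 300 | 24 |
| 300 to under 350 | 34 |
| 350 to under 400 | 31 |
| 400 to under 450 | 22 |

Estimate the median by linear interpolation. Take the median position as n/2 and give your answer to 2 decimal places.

319.12

Cumulative frequencies: 17, 37, 61, 95, 126, 148
n = 148; position = n/2 = 74.
This falls in the class 300 to under 350: L = 300, F = 61, f = 34, h = 50.
Median ≈ 300 + ((74 − 61) / 34) × 50 = 319.1176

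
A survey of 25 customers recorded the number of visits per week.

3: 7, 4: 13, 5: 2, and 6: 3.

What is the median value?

4

Cumulative frequencies: 7, 20, 22, 25
n = 25, so the median is the value in position (n+1)/2 = 13.
Position 13 falls at value 4.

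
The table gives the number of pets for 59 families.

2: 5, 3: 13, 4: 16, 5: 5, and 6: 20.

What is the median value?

Cumulative frequencies: 5, 18, 34, 39, 59
n = 59, so the median is the value in position (n+1)/2 = 30.
Position 30 falls at value 4.

4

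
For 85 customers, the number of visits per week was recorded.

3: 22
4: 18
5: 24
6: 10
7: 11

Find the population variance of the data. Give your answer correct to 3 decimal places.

1.758

Values: 3, 4, 5, 6, 7
n = 85, Σfx = 395, mean = 4.6471
Σfx² = 1985
Σf(x − x̄)² = Σfx² − (Σfx)²/n = 1985 − 395²/85 = 149.4118
Population variance = 149.4118 / 85 = 1.7578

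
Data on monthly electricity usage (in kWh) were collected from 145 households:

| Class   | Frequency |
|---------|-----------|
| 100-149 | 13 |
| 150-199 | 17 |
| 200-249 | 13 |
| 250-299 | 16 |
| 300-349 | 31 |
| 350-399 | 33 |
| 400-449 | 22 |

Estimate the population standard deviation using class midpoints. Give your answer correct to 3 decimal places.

94.514

Midpoints: 124.5, 174.5, 224.5, 274.5, 324.5, 374.5, 424.5
n = 145, Σfm = 43652.5, mean = 301.0517
Σfm² = 14436936.25
Σf(m − x̄)² = Σfm² − (Σfm)²/n = 14436936.25 − 43652.5²/145 = 1295275.8621
Population variance = 1295275.8621 / 145 = 8932.9370
Standard deviation = √8932.9370 = 94.5142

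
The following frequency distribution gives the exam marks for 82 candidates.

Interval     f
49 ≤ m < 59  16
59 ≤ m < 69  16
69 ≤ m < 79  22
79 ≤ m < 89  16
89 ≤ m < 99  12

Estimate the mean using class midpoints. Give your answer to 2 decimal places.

Midpoints: 54, 64, 74, 84, 94
Σfm = 16×54 + 16×64 + 22×74 + 16×84 + 12×94 = 5988
n = Σf = 82
Mean = 5988 / 82 = 73.0244

73.02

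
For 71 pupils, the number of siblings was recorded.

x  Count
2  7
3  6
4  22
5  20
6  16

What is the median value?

Cumulative frequencies: 7, 13, 35, 55, 71
n = 71, so the median is the value in position (n+1)/2 = 36.
Position 36 falls at value 5.

5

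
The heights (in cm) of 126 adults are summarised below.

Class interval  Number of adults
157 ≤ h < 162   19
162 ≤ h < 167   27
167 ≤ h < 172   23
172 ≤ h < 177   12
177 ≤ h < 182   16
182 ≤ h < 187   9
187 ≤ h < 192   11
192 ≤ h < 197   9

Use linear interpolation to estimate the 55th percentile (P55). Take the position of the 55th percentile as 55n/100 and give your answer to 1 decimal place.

Cumulative frequencies: 19, 46, 69, 81, 97, 106, 117, 126
n = 126; position = 55n/100 = 69.3.
This falls in the class 172 ≤ h < 177: L = 172, F = 69, f = 12, h = 5.
55th percentile ≈ 172 + ((69.3 − 69) / 12) × 5 = 172.1250

172.1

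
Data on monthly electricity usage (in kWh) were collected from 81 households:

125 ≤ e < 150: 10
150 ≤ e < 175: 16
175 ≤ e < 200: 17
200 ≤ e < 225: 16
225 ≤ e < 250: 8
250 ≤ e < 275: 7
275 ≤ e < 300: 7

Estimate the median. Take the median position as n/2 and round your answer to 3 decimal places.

196.324

Cumulative frequencies: 10, 26, 43, 59, 67, 74, 81
n = 81; position = n/2 = 40.5.
This falls in the class 175 ≤ e < 200: L = 175, F = 26, f = 17, h = 25.
Median ≈ 175 + ((40.5 − 26) / 17) × 25 = 196.3235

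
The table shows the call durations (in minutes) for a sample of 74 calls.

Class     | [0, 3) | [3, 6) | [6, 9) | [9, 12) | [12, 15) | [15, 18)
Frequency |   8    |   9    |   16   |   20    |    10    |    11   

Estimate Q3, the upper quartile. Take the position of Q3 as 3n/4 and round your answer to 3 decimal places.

12.750

Cumulative frequencies: 8, 17, 33, 53, 63, 74
n = 74; position = 3n/4 = 55.5.
This falls in the class [12, 15): L = 12, F = 53, f = 10, h = 3.
Upper quartile ≈ 12 + ((55.5 − 53) / 10) × 3 = 12.7500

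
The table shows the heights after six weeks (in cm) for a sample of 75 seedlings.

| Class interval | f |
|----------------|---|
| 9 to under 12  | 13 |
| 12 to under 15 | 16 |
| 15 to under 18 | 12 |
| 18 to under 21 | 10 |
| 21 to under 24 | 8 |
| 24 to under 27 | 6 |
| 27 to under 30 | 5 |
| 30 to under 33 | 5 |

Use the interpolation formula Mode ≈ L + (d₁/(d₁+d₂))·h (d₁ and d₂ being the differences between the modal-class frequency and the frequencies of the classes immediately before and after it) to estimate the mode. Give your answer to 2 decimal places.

Modal class: 12 to under 15 (highest frequency 16).
d₁ = 16 − 13 = 3, d₂ = 16 − 12 = 4
Mode ≈ 12 + (3/(3+4)) × 3 = 12 + 1.2857 = 13.2857

13.29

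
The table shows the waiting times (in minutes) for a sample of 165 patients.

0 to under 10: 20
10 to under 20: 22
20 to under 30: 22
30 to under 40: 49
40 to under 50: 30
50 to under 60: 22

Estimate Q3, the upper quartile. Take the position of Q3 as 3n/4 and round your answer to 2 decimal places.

Cumulative frequencies: 20, 42, 64, 113, 143, 165
n = 165; position = 3n/4 = 123.75.
This falls in the class 40 to under 50: L = 40, F = 113, f = 30, h = 10.
Upper quartile ≈ 40 + ((123.75 − 113) / 30) × 10 = 43.5833

43.58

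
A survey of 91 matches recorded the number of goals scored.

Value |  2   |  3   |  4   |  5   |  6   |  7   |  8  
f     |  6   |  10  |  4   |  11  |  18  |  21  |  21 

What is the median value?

Cumulative frequencies: 6, 16, 20, 31, 49, 70, 91
n = 91, so the median is the value in position (n+1)/2 = 46.
Position 46 falls at value 6.

6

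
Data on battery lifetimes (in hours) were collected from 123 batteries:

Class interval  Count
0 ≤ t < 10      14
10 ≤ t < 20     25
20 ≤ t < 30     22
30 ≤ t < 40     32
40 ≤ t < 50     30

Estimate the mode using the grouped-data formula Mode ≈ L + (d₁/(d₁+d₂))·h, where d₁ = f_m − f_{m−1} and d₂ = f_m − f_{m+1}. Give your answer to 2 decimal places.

38.33

Modal class: 30 ≤ t < 40 (highest frequency 32).
d₁ = 32 − 22 = 10, d₂ = 32 − 30 = 2
Mode ≈ 30 + (10/(10+2)) × 10 = 30 + 8.3333 = 38.3333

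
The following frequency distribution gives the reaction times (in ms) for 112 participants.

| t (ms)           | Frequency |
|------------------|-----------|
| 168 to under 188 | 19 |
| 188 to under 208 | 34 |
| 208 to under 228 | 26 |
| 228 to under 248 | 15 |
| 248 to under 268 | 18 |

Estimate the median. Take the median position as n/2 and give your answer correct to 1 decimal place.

Cumulative frequencies: 19, 53, 79, 94, 112
n = 112; position = n/2 = 56.
This falls in the class 208 to under 228: L = 208, F = 53, f = 26, h = 20.
Median ≈ 208 + ((56 − 53) / 26) × 20 = 210.3077

210.3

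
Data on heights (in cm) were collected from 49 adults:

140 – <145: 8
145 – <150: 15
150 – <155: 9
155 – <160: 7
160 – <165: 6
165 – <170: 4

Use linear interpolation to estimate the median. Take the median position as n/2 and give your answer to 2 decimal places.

150.83

Cumulative frequencies: 8, 23, 32, 39, 45, 49
n = 49; position = n/2 = 24.5.
This falls in the class 150 – <155: L = 150, F = 23, f = 9, h = 5.
Median ≈ 150 + ((24.5 − 23) / 9) × 5 = 150.8333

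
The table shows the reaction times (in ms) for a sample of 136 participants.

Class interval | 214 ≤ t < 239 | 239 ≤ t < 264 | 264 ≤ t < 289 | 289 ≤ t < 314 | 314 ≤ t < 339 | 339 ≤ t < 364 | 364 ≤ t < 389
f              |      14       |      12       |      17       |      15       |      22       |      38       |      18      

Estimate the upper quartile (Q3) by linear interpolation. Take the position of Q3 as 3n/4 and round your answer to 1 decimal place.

353.5

Cumulative frequencies: 14, 26, 43, 58, 80, 118, 136
n = 136; position = 3n/4 = 102.
This falls in the class 339 ≤ t < 364: L = 339, F = 80, f = 38, h = 25.
Upper quartile ≈ 339 + ((102 − 80) / 38) × 25 = 353.4737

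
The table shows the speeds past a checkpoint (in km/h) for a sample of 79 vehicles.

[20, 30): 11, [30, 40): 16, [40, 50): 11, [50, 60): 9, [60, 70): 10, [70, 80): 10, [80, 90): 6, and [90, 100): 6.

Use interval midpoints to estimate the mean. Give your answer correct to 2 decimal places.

54.49

Midpoints: 25, 35, 45, 55, 65, 75, 85, 95
Σfm = 11×25 + 16×35 + 11×45 + 9×55 + 10×65 + 10×75 + 6×85 + 6×95 = 4305
n = Σf = 79
Mean = 4305 / 79 = 54.4937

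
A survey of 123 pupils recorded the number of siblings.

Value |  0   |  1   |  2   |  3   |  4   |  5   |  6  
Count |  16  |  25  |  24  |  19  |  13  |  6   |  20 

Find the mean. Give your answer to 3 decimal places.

2.699

Values: 0, 1, 2, 3, 4, 5, 6
Σfx = 16×0 + 25×1 + 24×2 + 19×3 + 13×4 + 6×5 + 20×6 = 332
n = Σf = 123
Mean = 332 / 123 = 2.6992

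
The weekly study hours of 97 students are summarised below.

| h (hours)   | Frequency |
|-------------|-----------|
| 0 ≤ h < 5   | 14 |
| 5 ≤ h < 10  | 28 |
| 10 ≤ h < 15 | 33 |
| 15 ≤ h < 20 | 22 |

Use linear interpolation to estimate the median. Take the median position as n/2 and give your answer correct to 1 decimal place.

11.0

Cumulative frequencies: 14, 42, 75, 97
n = 97; position = n/2 = 48.5.
This falls in the class 10 ≤ h < 15: L = 10, F = 42, f = 33, h = 5.
Median ≈ 10 + ((48.5 − 42) / 33) × 5 = 10.9848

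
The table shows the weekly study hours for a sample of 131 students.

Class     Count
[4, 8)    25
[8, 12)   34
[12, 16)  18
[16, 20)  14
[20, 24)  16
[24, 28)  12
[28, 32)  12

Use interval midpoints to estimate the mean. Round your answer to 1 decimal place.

15.4

Midpoints: 6, 10, 14, 18, 22, 26, 30
Σfm = 25×6 + 34×10 + 18×14 + 14×18 + 16×22 + 12×26 + 12×30 = 2018
n = Σf = 131
Mean = 2018 / 131 = 15.4046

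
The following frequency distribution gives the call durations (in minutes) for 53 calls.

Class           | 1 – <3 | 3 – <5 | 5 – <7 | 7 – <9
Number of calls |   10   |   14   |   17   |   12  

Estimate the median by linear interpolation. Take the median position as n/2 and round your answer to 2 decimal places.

5.29

Cumulative frequencies: 10, 24, 41, 53
n = 53; position = n/2 = 26.5.
This falls in the class 5 – <7: L = 5, F = 24, f = 17, h = 2.
Median ≈ 5 + ((26.5 − 24) / 17) × 2 = 5.2941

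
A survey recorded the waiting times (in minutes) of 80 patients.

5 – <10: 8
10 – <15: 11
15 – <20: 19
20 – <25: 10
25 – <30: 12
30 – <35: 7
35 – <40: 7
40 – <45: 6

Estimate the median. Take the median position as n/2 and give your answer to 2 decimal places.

Cumulative frequencies: 8, 19, 38, 48, 60, 67, 74, 80
n = 80; position = n/2 = 40.
This falls in the class 20 – <25: L = 20, F = 38, f = 10, h = 5.
Median ≈ 20 + ((40 − 38) / 10) × 5 = 21.0000

21.00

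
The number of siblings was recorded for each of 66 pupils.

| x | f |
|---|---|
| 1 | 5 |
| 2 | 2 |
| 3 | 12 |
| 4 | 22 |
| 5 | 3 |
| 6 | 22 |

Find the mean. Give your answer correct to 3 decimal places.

Values: 1, 2, 3, 4, 5, 6
Σfx = 5×1 + 2×2 + 12×3 + 22×4 + 3×5 + 22×6 = 280
n = Σf = 66
Mean = 280 / 66 = 4.2424

4.242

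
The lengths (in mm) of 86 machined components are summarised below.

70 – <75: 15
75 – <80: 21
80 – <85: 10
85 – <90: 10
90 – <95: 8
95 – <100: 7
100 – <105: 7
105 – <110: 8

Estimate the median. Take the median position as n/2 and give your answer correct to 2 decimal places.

83.50

Cumulative frequencies: 15, 36, 46, 56, 64, 71, 78, 86
n = 86; position = n/2 = 43.
This falls in the class 80 – <85: L = 80, F = 36, f = 10, h = 5.
Median ≈ 80 + ((43 − 36) / 10) × 5 = 83.5000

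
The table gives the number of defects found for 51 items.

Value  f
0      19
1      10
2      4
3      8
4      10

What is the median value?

1

Cumulative frequencies: 19, 29, 33, 41, 51
n = 51, so the median is the value in position (n+1)/2 = 26.
Position 26 falls at value 1.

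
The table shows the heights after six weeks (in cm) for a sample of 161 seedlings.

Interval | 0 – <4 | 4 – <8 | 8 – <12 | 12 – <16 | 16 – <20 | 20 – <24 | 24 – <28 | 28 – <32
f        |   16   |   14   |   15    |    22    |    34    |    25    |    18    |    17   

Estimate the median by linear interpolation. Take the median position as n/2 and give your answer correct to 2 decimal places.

Cumulative frequencies: 16, 30, 45, 67, 101, 126, 144, 161
n = 161; position = n/2 = 80.5.
This falls in the class 16 – <20: L = 16, F = 67, f = 34, h = 4.
Median ≈ 16 + ((80.5 − 67) / 34) × 4 = 17.5882

17.59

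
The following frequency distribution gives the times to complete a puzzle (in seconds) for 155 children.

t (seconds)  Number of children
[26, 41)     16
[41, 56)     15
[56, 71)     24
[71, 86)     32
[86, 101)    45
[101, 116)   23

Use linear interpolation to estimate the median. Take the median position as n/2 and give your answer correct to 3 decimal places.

Cumulative frequencies: 16, 31, 55, 87, 132, 155
n = 155; position = n/2 = 77.5.
This falls in the class [71, 86): L = 71, F = 55, f = 32, h = 15.
Median ≈ 71 + ((77.5 − 55) / 32) × 15 = 81.5469

81.547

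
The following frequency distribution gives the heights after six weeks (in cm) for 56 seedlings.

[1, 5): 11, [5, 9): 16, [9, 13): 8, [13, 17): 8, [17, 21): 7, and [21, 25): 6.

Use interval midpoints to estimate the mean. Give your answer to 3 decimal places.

11.143

Midpoints: 3, 7, 11, 15, 19, 23
Σfm = 11×3 + 16×7 + 8×11 + 8×15 + 7×19 + 6×23 = 624
n = Σf = 56
Mean = 624 / 56 = 11.1429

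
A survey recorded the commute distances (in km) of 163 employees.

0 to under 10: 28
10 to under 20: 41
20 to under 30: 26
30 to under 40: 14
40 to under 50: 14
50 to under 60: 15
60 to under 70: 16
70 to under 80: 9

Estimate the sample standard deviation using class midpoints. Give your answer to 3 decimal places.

Midpoints: 5, 15, 25, 35, 45, 55, 65, 75
n = 163, Σfm = 5065, mean = 31.0736
Σfm² = 235275
Σf(m − x̄)² = Σfm² − (Σfm)²/n = 235275 − 5065²/163 = 77887.1166
Sample variance = 77887.1166 / 162 = 480.7847
Standard deviation = √480.7847 = 21.9268

21.927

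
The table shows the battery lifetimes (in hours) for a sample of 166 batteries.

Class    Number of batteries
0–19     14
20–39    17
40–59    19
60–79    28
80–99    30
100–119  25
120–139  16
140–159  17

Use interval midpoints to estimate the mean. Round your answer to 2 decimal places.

81.67

Midpoints: 9.5, 29.5, 49.5, 69.5, 89.5, 109.5, 129.5, 149.5
Σfm = 14×9.5 + 17×29.5 + 19×49.5 + 28×69.5 + 30×89.5 + 25×109.5 + 16×129.5 + 17×149.5 = 13557
n = Σf = 166
Mean = 13557 / 166 = 81.6687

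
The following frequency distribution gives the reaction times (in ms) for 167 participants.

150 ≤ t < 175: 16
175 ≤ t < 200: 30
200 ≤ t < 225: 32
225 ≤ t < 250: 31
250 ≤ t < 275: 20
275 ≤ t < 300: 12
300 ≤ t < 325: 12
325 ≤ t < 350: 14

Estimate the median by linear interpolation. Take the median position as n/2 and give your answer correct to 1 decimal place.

229.4

Cumulative frequencies: 16, 46, 78, 109, 129, 141, 153, 167
n = 167; position = n/2 = 83.5.
This falls in the class 225 ≤ t < 250: L = 225, F = 78, f = 31, h = 25.
Median ≈ 225 + ((83.5 − 78) / 31) × 25 = 229.4355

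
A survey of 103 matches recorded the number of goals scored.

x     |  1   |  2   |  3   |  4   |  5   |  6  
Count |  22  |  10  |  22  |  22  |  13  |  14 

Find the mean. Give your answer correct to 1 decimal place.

Values: 1, 2, 3, 4, 5, 6
Σfx = 22×1 + 10×2 + 22×3 + 22×4 + 13×5 + 14×6 = 345
n = Σf = 103
Mean = 345 / 103 = 3.3495

3.3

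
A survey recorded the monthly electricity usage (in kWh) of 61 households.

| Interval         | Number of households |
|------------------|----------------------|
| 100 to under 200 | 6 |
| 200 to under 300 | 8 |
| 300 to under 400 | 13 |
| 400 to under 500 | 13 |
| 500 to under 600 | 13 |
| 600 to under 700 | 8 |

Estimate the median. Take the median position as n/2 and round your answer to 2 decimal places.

Cumulative frequencies: 6, 14, 27, 40, 53, 61
n = 61; position = n/2 = 30.5.
This falls in the class 400 to under 500: L = 400, F = 27, f = 13, h = 100.
Median ≈ 400 + ((30.5 − 27) / 13) × 100 = 426.9231

426.92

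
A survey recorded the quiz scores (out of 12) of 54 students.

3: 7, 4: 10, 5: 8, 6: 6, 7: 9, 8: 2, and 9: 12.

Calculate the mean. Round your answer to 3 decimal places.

Values: 3, 4, 5, 6, 7, 8, 9
Σfx = 7×3 + 10×4 + 8×5 + 6×6 + 9×7 + 2×8 + 12×9 = 324
n = Σf = 54
Mean = 324 / 54 = 6.0000

6.000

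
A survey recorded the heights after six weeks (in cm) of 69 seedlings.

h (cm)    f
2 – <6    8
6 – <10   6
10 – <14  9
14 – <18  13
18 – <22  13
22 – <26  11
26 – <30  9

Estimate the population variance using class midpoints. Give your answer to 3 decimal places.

55.377

Midpoints: 4, 8, 12, 16, 20, 24, 28
n = 69, Σfm = 1172, mean = 16.9855
Σfm² = 23728
Σf(m − x̄)² = Σfm² − (Σfm)²/n = 23728 − 1172²/69 = 3820.9855
Population variance = 3820.9855 / 69 = 55.3766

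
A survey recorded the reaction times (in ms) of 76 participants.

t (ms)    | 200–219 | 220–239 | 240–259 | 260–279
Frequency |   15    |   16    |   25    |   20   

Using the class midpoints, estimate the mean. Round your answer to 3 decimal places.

242.658

Midpoints: 209.5, 229.5, 249.5, 269.5
Σfm = 15×209.5 + 16×229.5 + 25×249.5 + 20×269.5 = 18442
n = Σf = 76
Mean = 18442 / 76 = 242.6579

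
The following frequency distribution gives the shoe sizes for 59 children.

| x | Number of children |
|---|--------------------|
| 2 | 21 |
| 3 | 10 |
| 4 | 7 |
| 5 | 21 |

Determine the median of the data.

3

Cumulative frequencies: 21, 31, 38, 59
n = 59, so the median is the value in position (n+1)/2 = 30.
Position 30 falls at value 3.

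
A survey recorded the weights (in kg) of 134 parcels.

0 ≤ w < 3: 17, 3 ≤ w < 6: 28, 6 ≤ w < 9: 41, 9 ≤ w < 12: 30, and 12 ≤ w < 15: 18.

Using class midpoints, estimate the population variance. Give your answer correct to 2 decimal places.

13.29

Midpoints: 1.5, 4.5, 7.5, 10.5, 13.5
n = 134, Σfm = 1017, mean = 7.5896
Σfm² = 9499.5
Σf(m − x̄)² = Σfm² − (Σfm)²/n = 9499.5 − 1017²/134 = 1780.9254
Population variance = 1780.9254 / 134 = 13.2905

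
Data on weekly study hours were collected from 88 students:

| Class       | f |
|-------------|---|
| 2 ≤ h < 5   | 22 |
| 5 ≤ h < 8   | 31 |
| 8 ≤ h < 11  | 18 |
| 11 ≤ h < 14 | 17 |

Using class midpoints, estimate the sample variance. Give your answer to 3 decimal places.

Midpoints: 3.5, 6.5, 9.5, 12.5
n = 88, Σfm = 662, mean = 7.5227
Σfm² = 5860
Σf(m − x̄)² = Σfm² − (Σfm)²/n = 5860 − 662²/88 = 879.9545
Sample variance = 879.9545 / 87 = 10.1144

10.114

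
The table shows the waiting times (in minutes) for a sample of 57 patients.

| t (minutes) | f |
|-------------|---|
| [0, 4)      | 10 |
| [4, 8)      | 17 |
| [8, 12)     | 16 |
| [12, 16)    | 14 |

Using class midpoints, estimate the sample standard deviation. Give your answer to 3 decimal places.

Midpoints: 2, 6, 10, 14
n = 57, Σfm = 478, mean = 8.3860
Σfm² = 4996
Σf(m − x̄)² = Σfm² − (Σfm)²/n = 4996 − 478²/57 = 987.5088
Sample variance = 987.5088 / 56 = 17.6341
Standard deviation = √17.6341 = 4.1993

4.199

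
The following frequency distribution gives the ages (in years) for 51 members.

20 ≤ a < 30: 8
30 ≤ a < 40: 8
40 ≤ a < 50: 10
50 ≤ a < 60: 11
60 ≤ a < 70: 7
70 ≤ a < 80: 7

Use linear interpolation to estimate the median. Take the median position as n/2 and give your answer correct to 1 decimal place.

Cumulative frequencies: 8, 16, 26, 37, 44, 51
n = 51; position = n/2 = 25.5.
This falls in the class 40 ≤ a < 50: L = 40, F = 16, f = 10, h = 10.
Median ≈ 40 + ((25.5 − 16) / 10) × 10 = 49.5000

49.5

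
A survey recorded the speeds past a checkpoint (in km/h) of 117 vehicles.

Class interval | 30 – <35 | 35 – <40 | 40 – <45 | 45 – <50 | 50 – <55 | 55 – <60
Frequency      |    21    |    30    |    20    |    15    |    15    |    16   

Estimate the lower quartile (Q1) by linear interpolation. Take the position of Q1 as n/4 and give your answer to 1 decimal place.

Cumulative frequencies: 21, 51, 71, 86, 101, 117
n = 117; position = n/4 = 29.25.
This falls in the class 35 – <40: L = 35, F = 21, f = 30, h = 5.
Lower quartile ≈ 35 + ((29.25 − 21) / 30) × 5 = 36.3750

36.4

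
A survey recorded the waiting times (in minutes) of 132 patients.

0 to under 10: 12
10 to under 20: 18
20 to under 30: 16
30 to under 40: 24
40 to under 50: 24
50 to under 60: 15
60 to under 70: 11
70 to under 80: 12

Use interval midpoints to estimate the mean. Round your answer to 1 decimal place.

38.6

Midpoints: 5, 15, 25, 35, 45, 55, 65, 75
Σfm = 12×5 + 18×15 + 16×25 + 24×35 + 24×45 + 15×55 + 11×65 + 12×75 = 5090
n = Σf = 132
Mean = 5090 / 132 = 38.5606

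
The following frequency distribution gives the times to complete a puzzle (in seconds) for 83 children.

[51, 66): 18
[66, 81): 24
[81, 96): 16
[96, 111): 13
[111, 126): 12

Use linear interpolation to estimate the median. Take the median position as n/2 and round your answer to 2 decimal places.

Cumulative frequencies: 18, 42, 58, 71, 83
n = 83; position = n/2 = 41.5.
This falls in the class [66, 81): L = 66, F = 18, f = 24, h = 15.
Median ≈ 66 + ((41.5 − 18) / 24) × 15 = 80.6875

80.69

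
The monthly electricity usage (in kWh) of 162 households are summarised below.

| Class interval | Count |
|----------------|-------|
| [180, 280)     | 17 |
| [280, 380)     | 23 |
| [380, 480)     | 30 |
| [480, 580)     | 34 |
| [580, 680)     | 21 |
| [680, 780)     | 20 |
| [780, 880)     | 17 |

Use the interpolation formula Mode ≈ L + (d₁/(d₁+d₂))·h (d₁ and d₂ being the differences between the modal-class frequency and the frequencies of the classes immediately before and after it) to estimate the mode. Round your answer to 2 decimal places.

503.53

Modal class: [480, 580) (highest frequency 34).
d₁ = 34 − 30 = 4, d₂ = 34 − 21 = 13
Mode ≈ 480 + (4/(4+13)) × 100 = 480 + 23.5294 = 503.5294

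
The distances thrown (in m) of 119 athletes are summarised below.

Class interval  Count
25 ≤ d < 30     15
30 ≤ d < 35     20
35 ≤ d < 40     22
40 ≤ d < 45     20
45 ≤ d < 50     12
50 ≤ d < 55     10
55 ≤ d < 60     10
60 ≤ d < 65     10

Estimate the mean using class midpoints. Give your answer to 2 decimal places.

42.29

Midpoints: 27.5, 32.5, 37.5, 42.5, 47.5, 52.5, 57.5, 62.5
Σfm = 15×27.5 + 20×32.5 + 22×37.5 + 20×42.5 + 12×47.5 + 10×52.5 + 10×57.5 + 10×62.5 = 5032.5
n = Σf = 119
Mean = 5032.5 / 119 = 42.2899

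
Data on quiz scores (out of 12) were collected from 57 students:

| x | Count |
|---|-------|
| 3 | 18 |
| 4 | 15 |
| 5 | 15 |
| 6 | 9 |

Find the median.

Cumulative frequencies: 18, 33, 48, 57
n = 57, so the median is the value in position (n+1)/2 = 29.
Position 29 falls at value 4.

4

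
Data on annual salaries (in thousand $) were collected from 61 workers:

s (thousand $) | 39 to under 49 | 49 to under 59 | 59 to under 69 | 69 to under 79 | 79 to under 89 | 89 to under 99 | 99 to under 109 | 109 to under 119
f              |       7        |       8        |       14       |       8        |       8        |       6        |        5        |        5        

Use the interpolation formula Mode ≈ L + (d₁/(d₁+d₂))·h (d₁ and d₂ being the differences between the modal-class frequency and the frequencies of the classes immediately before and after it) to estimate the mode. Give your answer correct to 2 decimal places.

Modal class: 59 to under 69 (highest frequency 14).
d₁ = 14 − 8 = 6, d₂ = 14 − 8 = 6
Mode ≈ 59 + (6/(6+6)) × 10 = 59 + 5.0000 = 64.0000

64.00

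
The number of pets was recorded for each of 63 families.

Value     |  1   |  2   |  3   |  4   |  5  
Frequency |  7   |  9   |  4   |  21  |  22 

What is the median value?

Cumulative frequencies: 7, 16, 20, 41, 63
n = 63, so the median is the value in position (n+1)/2 = 32.
Position 32 falls at value 4.

4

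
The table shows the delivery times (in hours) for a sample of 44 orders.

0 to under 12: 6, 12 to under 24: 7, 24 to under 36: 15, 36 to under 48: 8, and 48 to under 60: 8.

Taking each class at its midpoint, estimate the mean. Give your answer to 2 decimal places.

Midpoints: 6, 18, 30, 42, 54
Σfm = 6×6 + 7×18 + 15×30 + 8×42 + 8×54 = 1380
n = Σf = 44
Mean = 1380 / 44 = 31.3636

31.36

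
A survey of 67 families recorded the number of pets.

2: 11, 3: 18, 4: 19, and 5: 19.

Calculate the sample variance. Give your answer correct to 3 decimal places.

1.128

Values: 2, 3, 4, 5
n = 67, Σfx = 247, mean = 3.6866
Σfx² = 985
Σf(x − x̄)² = Σfx² − (Σfx)²/n = 985 − 247²/67 = 74.4179
Sample variance = 74.4179 / 66 = 1.1275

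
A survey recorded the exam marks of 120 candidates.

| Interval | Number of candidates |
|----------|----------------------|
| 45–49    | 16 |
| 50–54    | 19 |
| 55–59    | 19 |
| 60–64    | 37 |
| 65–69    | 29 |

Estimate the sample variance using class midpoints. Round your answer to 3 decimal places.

46.190

Midpoints: 47, 52, 57, 62, 67
n = 120, Σfm = 7060, mean = 58.8333
Σfm² = 420860
Σf(m − x̄)² = Σfm² − (Σfm)²/n = 420860 − 7060²/120 = 5496.6667
Sample variance = 5496.6667 / 119 = 46.1905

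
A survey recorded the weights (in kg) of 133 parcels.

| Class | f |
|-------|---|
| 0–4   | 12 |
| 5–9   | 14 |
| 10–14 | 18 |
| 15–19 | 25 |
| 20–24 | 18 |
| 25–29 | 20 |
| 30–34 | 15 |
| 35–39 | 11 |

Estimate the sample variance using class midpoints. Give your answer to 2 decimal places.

Midpoints: 2, 7, 12, 17, 22, 27, 32, 37
n = 133, Σfm = 2586, mean = 19.4436
Σfm² = 64262
Σf(m − x̄)² = Σfm² − (Σfm)²/n = 64262 − 2586²/133 = 13980.8271
Sample variance = 13980.8271 / 132 = 105.9154

105.92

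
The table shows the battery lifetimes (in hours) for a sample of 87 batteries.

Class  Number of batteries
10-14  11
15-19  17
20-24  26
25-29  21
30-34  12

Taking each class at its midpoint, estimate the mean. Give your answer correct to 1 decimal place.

Midpoints: 12, 17, 22, 27, 32
Σfm = 11×12 + 17×17 + 26×22 + 21×27 + 12×32 = 1944
n = Σf = 87
Mean = 1944 / 87 = 22.3448

22.3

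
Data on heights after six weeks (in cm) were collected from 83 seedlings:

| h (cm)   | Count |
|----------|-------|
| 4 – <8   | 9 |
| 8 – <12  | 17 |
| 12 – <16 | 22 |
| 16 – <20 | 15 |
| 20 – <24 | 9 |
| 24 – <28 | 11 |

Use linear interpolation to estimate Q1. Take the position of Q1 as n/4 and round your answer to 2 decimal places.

10.76

Cumulative frequencies: 9, 26, 48, 63, 72, 83
n = 83; position = n/4 = 20.75.
This falls in the class 8 – <12: L = 8, F = 9, f = 17, h = 4.
Lower quartile ≈ 8 + ((20.75 − 9) / 17) × 4 = 10.7647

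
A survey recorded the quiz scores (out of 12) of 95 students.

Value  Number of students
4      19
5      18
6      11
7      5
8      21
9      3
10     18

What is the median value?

6

Cumulative frequencies: 19, 37, 48, 53, 74, 77, 95
n = 95, so the median is the value in position (n+1)/2 = 48.
Position 48 falls at value 6.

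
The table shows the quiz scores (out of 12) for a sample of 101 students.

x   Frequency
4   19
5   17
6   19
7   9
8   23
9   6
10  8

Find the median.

6

Cumulative frequencies: 19, 36, 55, 64, 87, 93, 101
n = 101, so the median is the value in position (n+1)/2 = 51.
Position 51 falls at value 6.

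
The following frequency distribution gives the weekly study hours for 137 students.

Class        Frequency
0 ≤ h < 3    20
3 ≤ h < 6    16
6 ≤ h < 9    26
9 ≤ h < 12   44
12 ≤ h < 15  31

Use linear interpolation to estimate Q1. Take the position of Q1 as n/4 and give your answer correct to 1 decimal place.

5.7

Cumulative frequencies: 20, 36, 62, 106, 137
n = 137; position = n/4 = 34.25.
This falls in the class 3 ≤ h < 6: L = 3, F = 20, f = 16, h = 3.
Lower quartile ≈ 3 + ((34.25 − 20) / 16) × 3 = 5.6719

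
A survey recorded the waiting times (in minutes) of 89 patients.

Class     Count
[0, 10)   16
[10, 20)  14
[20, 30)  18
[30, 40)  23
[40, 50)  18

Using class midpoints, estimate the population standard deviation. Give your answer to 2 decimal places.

13.87

Midpoints: 5, 15, 25, 35, 45
n = 89, Σfm = 2355, mean = 26.4607
Σfm² = 79425
Σf(m − x̄)² = Σfm² − (Σfm)²/n = 79425 − 2355²/89 = 17110.1124
Population variance = 17110.1124 / 89 = 192.2485
Standard deviation = √192.2485 = 13.8654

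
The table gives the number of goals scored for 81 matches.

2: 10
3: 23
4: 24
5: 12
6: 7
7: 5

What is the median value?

4

Cumulative frequencies: 10, 33, 57, 69, 76, 81
n = 81, so the median is the value in position (n+1)/2 = 41.
Position 41 falls at value 4.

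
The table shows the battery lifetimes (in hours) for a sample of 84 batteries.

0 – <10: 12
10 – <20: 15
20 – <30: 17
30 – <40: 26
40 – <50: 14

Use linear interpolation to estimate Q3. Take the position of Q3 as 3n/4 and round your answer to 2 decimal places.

37.31

Cumulative frequencies: 12, 27, 44, 70, 84
n = 84; position = 3n/4 = 63.
This falls in the class 30 – <40: L = 30, F = 44, f = 26, h = 10.
Upper quartile ≈ 30 + ((63 − 44) / 26) × 10 = 37.3077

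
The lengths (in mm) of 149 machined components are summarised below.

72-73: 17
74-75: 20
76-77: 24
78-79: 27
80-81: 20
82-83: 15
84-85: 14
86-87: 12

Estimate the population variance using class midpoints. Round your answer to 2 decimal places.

Midpoints: 72.5, 74.5, 76.5, 78.5, 80.5, 82.5, 84.5, 86.5
n = 149, Σfm = 11746.5, mean = 78.8356
Σfm² = 928645.25
Σf(m − x̄)² = Σfm² − (Σfm)²/n = 928645.25 − 11746.5²/149 = 2603.2215
Population variance = 2603.2215 / 149 = 17.4713

17.47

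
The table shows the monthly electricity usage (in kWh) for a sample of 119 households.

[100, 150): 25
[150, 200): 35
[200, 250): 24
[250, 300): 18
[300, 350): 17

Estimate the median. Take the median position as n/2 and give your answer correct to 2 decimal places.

199.29

Cumulative frequencies: 25, 60, 84, 102, 119
n = 119; position = n/2 = 59.5.
This falls in the class [150, 200): L = 150, F = 25, f = 35, h = 50.
Median ≈ 150 + ((59.5 − 25) / 35) × 50 = 199.2857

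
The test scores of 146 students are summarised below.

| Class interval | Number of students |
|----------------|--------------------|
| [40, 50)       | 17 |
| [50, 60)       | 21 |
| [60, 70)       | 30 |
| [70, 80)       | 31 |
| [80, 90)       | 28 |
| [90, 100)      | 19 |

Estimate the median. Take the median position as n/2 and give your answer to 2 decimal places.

Cumulative frequencies: 17, 38, 68, 99, 127, 146
n = 146; position = n/2 = 73.
This falls in the class [70, 80): L = 70, F = 68, f = 31, h = 10.
Median ≈ 70 + ((73 − 68) / 31) × 10 = 71.6129

71.61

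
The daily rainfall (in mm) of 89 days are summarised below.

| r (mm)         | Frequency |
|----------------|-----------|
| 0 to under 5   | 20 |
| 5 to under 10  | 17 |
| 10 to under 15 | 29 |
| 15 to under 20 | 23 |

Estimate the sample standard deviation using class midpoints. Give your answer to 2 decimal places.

Midpoints: 2.5, 7.5, 12.5, 17.5
n = 89, Σfm = 942.5, mean = 10.5899
Σfm² = 12656.25
Σf(m − x̄)² = Σfm² − (Σfm)²/n = 12656.25 − 942.5²/89 = 2675.2809
Sample variance = 2675.2809 / 88 = 30.4009
Standard deviation = √30.4009 = 5.5137

5.51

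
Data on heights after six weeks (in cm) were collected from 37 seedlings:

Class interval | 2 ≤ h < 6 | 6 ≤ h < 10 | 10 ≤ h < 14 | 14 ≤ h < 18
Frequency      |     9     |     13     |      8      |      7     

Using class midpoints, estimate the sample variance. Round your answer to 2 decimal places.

17.97

Midpoints: 4, 8, 12, 16
n = 37, Σfm = 348, mean = 9.4054
Σfm² = 3920
Σf(m − x̄)² = Σfm² − (Σfm)²/n = 3920 − 348²/37 = 646.9189
Sample variance = 646.9189 / 36 = 17.9700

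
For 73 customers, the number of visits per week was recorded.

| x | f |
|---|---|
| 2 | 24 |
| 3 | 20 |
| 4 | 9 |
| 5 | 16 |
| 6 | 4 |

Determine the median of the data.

3

Cumulative frequencies: 24, 44, 53, 69, 73
n = 73, so the median is the value in position (n+1)/2 = 37.
Position 37 falls at value 3.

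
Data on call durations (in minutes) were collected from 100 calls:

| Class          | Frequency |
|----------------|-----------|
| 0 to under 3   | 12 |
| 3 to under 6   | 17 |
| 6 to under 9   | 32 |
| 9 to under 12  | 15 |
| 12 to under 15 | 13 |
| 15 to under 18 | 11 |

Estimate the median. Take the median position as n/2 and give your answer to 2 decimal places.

Cumulative frequencies: 12, 29, 61, 76, 89, 100
n = 100; position = n/2 = 50.
This falls in the class 6 to under 9: L = 6, F = 29, f = 32, h = 3.
Median ≈ 6 + ((50 − 29) / 32) × 3 = 7.9688

7.97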